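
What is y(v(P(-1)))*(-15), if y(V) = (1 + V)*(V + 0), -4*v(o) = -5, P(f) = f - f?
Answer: -675/16 ≈ -42.188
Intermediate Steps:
P(f) = 0
v(o) = 5/4 (v(o) = -1/4*(-5) = 5/4)
y(V) = V*(1 + V) (y(V) = (1 + V)*V = V*(1 + V))
y(v(P(-1)))*(-15) = (5*(1 + 5/4)/4)*(-15) = ((5/4)*(9/4))*(-15) = (45/16)*(-15) = -675/16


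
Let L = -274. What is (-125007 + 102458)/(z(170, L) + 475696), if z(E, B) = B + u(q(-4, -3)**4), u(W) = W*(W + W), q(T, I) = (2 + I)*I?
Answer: -22549/488544 ≈ -0.046156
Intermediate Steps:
q(T, I) = I*(2 + I)
u(W) = 2*W**2 (u(W) = W*(2*W) = 2*W**2)
z(E, B) = 13122 + B (z(E, B) = B + 2*((-3*(2 - 3))**4)**2 = B + 2*((-3*(-1))**4)**2 = B + 2*(3**4)**2 = B + 2*81**2 = B + 2*6561 = B + 13122 = 13122 + B)
(-125007 + 102458)/(z(170, L) + 475696) = (-125007 + 102458)/((13122 - 274) + 475696) = -22549/(12848 + 475696) = -22549/488544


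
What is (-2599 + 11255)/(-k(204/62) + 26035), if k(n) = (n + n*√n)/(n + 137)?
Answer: 132134111179902832/397424732616690631 + 3839784288*√3162/397424732616690631 ≈ 0.33248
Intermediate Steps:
k(n) = (n + n^(3/2))/(137 + n)
(-2599 + 11255)/(-k(204/62) + 26035) = (-2599 + 11255)/(-(204/62 + (204/62)^(3/2))/(137 + 204/62) + 26035) = 8656/(-(204*(1/62) + (204*(1/62))^(3/2))/(137 + 204*(1/62)) + 26035) = 8656/(-(102/31 + (102/31)^(3/2))/(137 + 102/31) + 26035) = 8656/(-(102/31 + 102*√3162/961)/4349/31 + 26035) = 8656/(-31*(102/31 + 102*√3162/961)/4349 + 26035) = 8656/(-(102/4349 + 102*√3162/134819) + 26035) = 8656/((-102/4349 - 102*√3162/134819) + 26035) = 8656/(113226113/4349 - 102*√3162/134819)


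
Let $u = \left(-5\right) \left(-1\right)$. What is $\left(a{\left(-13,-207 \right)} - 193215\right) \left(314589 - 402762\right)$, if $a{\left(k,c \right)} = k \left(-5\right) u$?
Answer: $17007689970$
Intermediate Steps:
$u = 5$
$a{\left(k,c \right)} = - 25 k$ ($a{\left(k,c \right)} = k \left(-5\right) 5 = - 5 k 5 = - 25 k$)
$\left(a{\left(-13,-207 \right)} - 193215\right) \left(314589 - 402762\right) = \left(\left(-25\right) \left(-13\right) - 193215\right) \left(314589 - 402762\right) = \left(325 - 193215\right) \left(-88173\right) = \left(-192890\right) \left(-88173\right) = 17007689970$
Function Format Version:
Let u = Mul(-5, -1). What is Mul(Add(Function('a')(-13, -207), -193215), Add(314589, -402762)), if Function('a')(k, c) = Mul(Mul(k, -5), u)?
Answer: 17007689970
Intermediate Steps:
u = 5
Function('a')(k, c) = Mul(-25, k) (Function('a')(k, c) = Mul(Mul(k, -5), 5) = Mul(Mul(-5, k), 5) = Mul(-25, k))
Mul(Add(Function('a')(-13, -207), -193215), Add(314589, -402762)) = Mul(Add(Mul(-25, -13), -193215), Add(314589, -402762)) = Mul(Add(325, -193215), -88173) = Mul(-192890, -88173) = 17007689970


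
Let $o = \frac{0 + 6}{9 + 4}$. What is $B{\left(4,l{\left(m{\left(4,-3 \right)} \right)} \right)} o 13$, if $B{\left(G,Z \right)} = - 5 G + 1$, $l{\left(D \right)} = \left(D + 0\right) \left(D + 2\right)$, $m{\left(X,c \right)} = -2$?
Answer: $-114$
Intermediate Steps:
$l{\left(D \right)} = D \left(2 + D\right)$
$B{\left(G,Z \right)} = 1 - 5 G$
$o = \frac{6}{13} \approx 0.46154$
$B{\left(4,l{\left(m{\left(4,-3 \right)} \right)} \right)} o 13 = \left(1 - 20\right) \frac{6}{13} \cdot 13 = \left(-19\right) \frac{6}{13} \cdot 13 = \left(- \frac{114}{13}\right) 13 = -114$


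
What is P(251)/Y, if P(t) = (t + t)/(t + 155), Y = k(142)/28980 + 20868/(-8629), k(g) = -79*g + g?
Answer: -747228255/1692462823 ≈ -0.44150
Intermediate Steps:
k(g) = -78*g
Y = -58360787/20839035 (Y = -78*142/28980 + 20868/(-8629) = -11076*1/28980 + 20868*(-1/8629) = -923/2415 - 20868/8629 = -58360787/20839035 ≈ -2.8006)
P(t) = 2*t/(155 + t) (P(t) = (2*t)/(155 + t) = 2*t/(155 + t))
P(251)/Y = (2*251/(155 + 251))/(-58360787/20839035) = (2*251/406)*(-20839035/58360787) = (2*251*(1/406))*(-20839035/58360787) = (251/203)*(-20839035/58360787) = -747228255/1692462823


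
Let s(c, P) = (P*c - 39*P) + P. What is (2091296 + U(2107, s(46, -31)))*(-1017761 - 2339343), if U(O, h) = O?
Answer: -7027771584912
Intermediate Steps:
s(c, P) = -38*P + P*c (s(c, P) = (-39*P + P*c) + P = -38*P + P*c)
(2091296 + U(2107, s(46, -31)))*(-1017761 - 2339343) = (2091296 + 2107)*(-1017761 - 2339343) = 2093403*(-3357104) = -7027771584912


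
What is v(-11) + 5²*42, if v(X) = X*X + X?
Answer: 1160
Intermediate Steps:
v(X) = X + X² (v(X) = X² + X = X + X²)
v(-11) + 5²*42 = -11*(1 - 11) + 5²*42 = -11*(-10) + 25*42 = 110 + 1050 = 1160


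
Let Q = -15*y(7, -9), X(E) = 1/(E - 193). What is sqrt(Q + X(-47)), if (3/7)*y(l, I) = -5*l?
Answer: sqrt(4409985)/60 ≈ 35.000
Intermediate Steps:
X(E) = 1/(-193 + E)
y(l, I) = -35*l/3 (y(l, I) = 7*(-5*l)/3 = -35*l/3)
Q = 1225 (Q = -(-175)*7 = -15*(-245/3) = 1225)
sqrt(Q + X(-47)) = sqrt(1225 + 1/(-193 - 47)) = sqrt(1225 + 1/(-240)) = sqrt(1225 - 1/240) = sqrt(293999/240) = sqrt(4409985)/60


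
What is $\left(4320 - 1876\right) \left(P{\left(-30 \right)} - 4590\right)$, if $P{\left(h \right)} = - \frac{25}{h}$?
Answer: $- \frac{33647770}{3} \approx -1.1216 \cdot 10^{7}$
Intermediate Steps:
$\left(4320 - 1876\right) \left(P{\left(-30 \right)} - 4590\right) = \left(4320 - 1876\right) \left(- \frac{25}{-30} - 4590\right) = 2444 \left(\left(-25\right) \left(- \frac{1}{30}\right) - 4590\right) = 2444 \left(\frac{5}{6} - 4590\right) = 2444 \left(- \frac{27535}{6}\right) = - \frac{33647770}{3}$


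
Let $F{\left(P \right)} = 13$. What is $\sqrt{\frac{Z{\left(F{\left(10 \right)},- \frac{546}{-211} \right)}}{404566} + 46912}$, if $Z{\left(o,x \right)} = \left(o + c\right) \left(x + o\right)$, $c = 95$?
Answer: $\frac{\sqrt{85460940818437597606}}{42681713} \approx 216.59$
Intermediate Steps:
$Z{\left(o,x \right)} = \left(95 + o\right) \left(o + x\right)$ ($Z{\left(o,x \right)} = \left(o + 95\right) \left(x + o\right) = \left(95 + o\right) \left(o + x\right)$)
$\sqrt{\frac{Z{\left(F{\left(10 \right)},- \frac{546}{-211} \right)}}{404566} + 46912} = \sqrt{\frac{13^{2} + 95 \cdot 13 + 95 \left(- \frac{546}{-211}\right) + 13 \left(- \frac{546}{-211}\right)}{404566} + 46912} = \sqrt{\left(169 + 1235 + 95 \left(\left(-546\right) \left(- \frac{1}{211}\right)\right) + 13 \left(\left(-546\right) \left(- \frac{1}{211}\right)\right)\right) \frac{1}{404566} + 46912} = \sqrt{\left(169 + 1235 + 95 \cdot \frac{546}{211} + 13 \cdot \frac{546}{211}\right) \frac{1}{404566} + 46912} = \sqrt{\left(169 + 1235 + \frac{51870}{211} + \frac{7098}{211}\right) \frac{1}{404566} + 46912} = \sqrt{\frac{355212}{211} \cdot \frac{1}{404566} + 46912} = \sqrt{\frac{177606}{42681713} + 46912} = \sqrt{\frac{2002284697862}{42681713}} = \frac{\sqrt{85460940818437597606}}{42681713}$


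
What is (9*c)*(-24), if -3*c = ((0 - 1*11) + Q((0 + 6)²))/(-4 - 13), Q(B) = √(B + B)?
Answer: 792/17 - 432*√2/17 ≈ 10.651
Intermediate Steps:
Q(B) = √2*√B (Q(B) = √(2*B) = √2*√B)
c = -11/51 + 2*√2/17 (c = -((0 - 1*11) + √2*√((0 + 6)²))/(3*(-4 - 13)) = -((0 - 11) + √2*√(6²))/(3*(-17)) = -(-11 + √2*√36)*(-1)/(3*17) = -(-11 + √2*6)*(-1)/(3*17) = -(-11 + 6*√2)*(-1)/(3*17) = -(11/17 - 6*√2/17)/3 = -11/51 + 2*√2/17 ≈ -0.049308)
(9*c)*(-24) = (9*(-11/51 + 2*√2/17))*(-24) = (-33/17 + 18*√2/17)*(-24) = 792/17 - 432*√2/17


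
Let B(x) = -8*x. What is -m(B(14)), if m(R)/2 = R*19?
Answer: 4256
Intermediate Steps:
m(R) = 38*R (m(R) = 2*(R*19) = 2*(19*R) = 38*R)
-m(B(14)) = -38*(-8*14) = -38*(-112) = -1*(-4256) = 4256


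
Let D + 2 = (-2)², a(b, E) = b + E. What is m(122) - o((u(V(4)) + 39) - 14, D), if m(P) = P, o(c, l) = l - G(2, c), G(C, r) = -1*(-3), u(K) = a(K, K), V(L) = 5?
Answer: 123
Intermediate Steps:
a(b, E) = E + b
u(K) = 2*K (u(K) = K + K = 2*K)
G(C, r) = 3
D = 2 (D = -2 + (-2)² = -2 + 4 = 2)
o(c, l) = -3 + l (o(c, l) = l - 1*3 = l - 3 = -3 + l)
m(122) - o((u(V(4)) + 39) - 14, D) = 122 - (-3 + 2) = 122 - 1*(-1) = 122 + 1 = 123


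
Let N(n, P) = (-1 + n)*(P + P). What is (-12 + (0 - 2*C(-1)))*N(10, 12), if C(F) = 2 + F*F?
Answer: -3888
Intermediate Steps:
C(F) = 2 + F²
N(n, P) = 2*P*(-1 + n) (N(n, P) = (-1 + n)*(2*P) = 2*P*(-1 + n))
(-12 + (0 - 2*C(-1)))*N(10, 12) = (-12 + (0 - 2*(2 + (-1)²)))*(2*12*(-1 + 10)) = (-12 + (0 - 2*(2 + 1)))*(2*12*9) = (-12 + (0 - 2*3))*216 = (-12 + (0 - 6))*216 = (-12 - 6)*216 = -18*216 = -3888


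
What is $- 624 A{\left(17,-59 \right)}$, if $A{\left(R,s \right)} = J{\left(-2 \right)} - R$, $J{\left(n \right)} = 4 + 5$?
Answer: $4992$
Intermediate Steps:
$J{\left(n \right)} = 9$
$A{\left(R,s \right)} = 9 - R$
$- 624 A{\left(17,-59 \right)} = - 624 \left(9 - 17\right) = \left(-624\right) \left(-8\right) = 4992$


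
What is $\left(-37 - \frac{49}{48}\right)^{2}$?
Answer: $\frac{3330625}{2304} \approx 1445.6$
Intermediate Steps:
$\left(-37 - \frac{49}{48}\right)^{2} = \left(- \frac{1825}{48}\right)^{2} = \frac{3330625}{2304}$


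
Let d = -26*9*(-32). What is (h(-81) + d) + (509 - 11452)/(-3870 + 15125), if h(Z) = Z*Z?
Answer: 158110552/11255 ≈ 14048.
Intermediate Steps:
h(Z) = Z²
d = 7488 (d = -234*(-32) = 7488)
(h(-81) + d) + (509 - 11452)/(-3870 + 15125) = ((-81)² + 7488) + (509 - 11452)/(-3870 + 15125) = (6561 + 7488) - 10943/11255 = 14049 - 10943*1/11255 = 14049 - 10943/11255 = 158110552/11255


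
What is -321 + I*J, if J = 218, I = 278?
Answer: 60283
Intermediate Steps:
-321 + I*J = -321 + 278*218 = -321 + 60604 = 60283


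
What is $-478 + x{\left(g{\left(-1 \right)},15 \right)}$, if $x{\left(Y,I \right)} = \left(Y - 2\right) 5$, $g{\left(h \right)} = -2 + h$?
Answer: $-503$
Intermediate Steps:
$x{\left(Y,I \right)} = -10 + 5 Y$ ($x{\left(Y,I \right)} = \left(-2 + Y\right) 5 = -10 + 5 Y$)
$-478 + x{\left(g{\left(-1 \right)},15 \right)} = -478 + \left(-10 + 5 \left(-2 - 1\right)\right) = -478 + \left(-10 + 5 \left(-3\right)\right) = -478 - 25 = -503$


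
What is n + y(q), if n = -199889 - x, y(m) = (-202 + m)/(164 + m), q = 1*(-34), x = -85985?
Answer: -7403878/65 ≈ -1.1391e+5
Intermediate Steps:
q = -34
y(m) = (-202 + m)/(164 + m)
n = -113904 (n = -199889 - 1*(-85985) = -199889 + 85985 = -113904)
n + y(q) = -113904 + (-202 - 34)/(164 - 34) = -113904 - 236/130 = -113904 + (1/130)*(-236) = -113904 - 118/65 = -7403878/65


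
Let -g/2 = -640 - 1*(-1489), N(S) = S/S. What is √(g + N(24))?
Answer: I*√1697 ≈ 41.195*I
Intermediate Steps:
N(S) = 1
g = -1698 (g = -2*(-640 - 1*(-1489)) = -2*(-640 + 1489) = -2*849 = -1698)
√(g + N(24)) = √(-1698 + 1) = √(-1697) = I*√1697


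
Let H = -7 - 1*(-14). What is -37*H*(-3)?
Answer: 777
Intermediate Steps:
H = 7 (H = -7 + 14 = 7)
-37*H*(-3) = -37*7*(-3) = -259*(-3) = 777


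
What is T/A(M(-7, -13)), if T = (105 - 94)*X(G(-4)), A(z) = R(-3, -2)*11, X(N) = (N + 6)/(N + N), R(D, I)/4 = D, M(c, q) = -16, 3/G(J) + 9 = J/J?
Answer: 5/8 ≈ 0.62500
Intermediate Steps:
G(J) = -3/8 (G(J) = 3/(-9 + J/J) = 3/(-9 + 1) = 3/(-8) = 3*(-⅛) = -3/8)
R(D, I) = 4*D
X(N) = (6 + N)/(2*N) (X(N) = (6 + N)/((2*N)) = (6 + N)*(1/(2*N)) = (6 + N)/(2*N))
A(z) = -132 (A(z) = (4*(-3))*11 = -12*11 = -132)
T = -165/2 (T = (105 - 94)*((6 - 3/8)/(2*(-3/8))) = 11*((½)*(-8/3)*(45/8)) = 11*(-15/2) = -165/2 ≈ -82.500)
T/A(M(-7, -13)) = -165/2/(-132) = -165/2*(-1/132) = 5/8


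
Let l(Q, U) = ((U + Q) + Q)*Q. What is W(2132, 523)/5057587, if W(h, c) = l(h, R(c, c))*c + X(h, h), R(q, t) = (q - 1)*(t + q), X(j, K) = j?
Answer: 613577552068/5057587 ≈ 1.2132e+5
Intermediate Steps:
R(q, t) = (-1 + q)*(q + t)
l(Q, U) = Q*(U + 2*Q) (l(Q, U) = ((Q + U) + Q)*Q = (U + 2*Q)*Q = Q*(U + 2*Q))
W(h, c) = h + c*h*(-2*c + 2*h + 2*c²) (W(h, c) = (h*((c² - c - c + c*c) + 2*h))*c + h = (h*((c² - c - c + c²) + 2*h))*c + h = (h*((-2*c + 2*c²) + 2*h))*c + h = (h*(-2*c + 2*h + 2*c²))*c + h = c*h*(-2*c + 2*h + 2*c²) + h = h + c*h*(-2*c + 2*h + 2*c²))
W(2132, 523)/5057587 = (2132*(1 + 2*523*(2132 + 523² - 1*523)))/5057587 = (2132*(1 + 2*523*(2132 + 273529 - 523)))*(1/5057587) = (2132*(1 + 2*523*275138))*(1/5057587) = (2132*(1 + 287794348))*(1/5057587) = (2132*287794349)*(1/5057587) = 613577552068*(1/5057587) = 613577552068/5057587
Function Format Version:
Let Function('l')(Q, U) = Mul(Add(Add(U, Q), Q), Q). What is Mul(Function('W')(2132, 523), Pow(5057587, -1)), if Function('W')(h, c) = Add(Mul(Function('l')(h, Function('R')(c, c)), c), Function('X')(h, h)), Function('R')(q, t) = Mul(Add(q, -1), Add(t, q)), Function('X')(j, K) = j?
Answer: Rational(613577552068, 5057587) ≈ 1.2132e+5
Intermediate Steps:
Function('R')(q, t) = Mul(Add(-1, q), Add(q, t))
Function('l')(Q, U) = Mul(Q, Add(U, Mul(2, Q))) (Function('l')(Q, U) = Mul(Add(Add(Q, U), Q), Q) = Mul(Add(U, Mul(2, Q)), Q) = Mul(Q, Add(U, Mul(2, Q))))
Function('W')(h, c) = Add(h, Mul(c, h, Add(Mul(-2, c), Mul(2, h), Mul(2, Pow(c, 2))))) (Function('W')(h, c) = Add(Mul(Mul(h, Add(Add(Pow(c, 2), Mul(-1, c), Mul(-1, c), Mul(c, c)), Mul(2, h))), c), h) = Add(Mul(Mul(h, Add(Add(Pow(c, 2), Mul(-1, c), Mul(-1, c), Pow(c, 2)), Mul(2, h))), c), h) = Add(Mul(Mul(h, Add(Add(Mul(-2, c), Mul(2, Pow(c, 2))), Mul(2, h))), c), h) = Add(Mul(Mul(h, Add(Mul(-2, c), Mul(2, h), Mul(2, Pow(c, 2)))), c), h) = Add(Mul(c, h, Add(Mul(-2, c), Mul(2, h), Mul(2, Pow(c, 2)))), h) = Add(h, Mul(c, h, Add(Mul(-2, c), Mul(2, h), Mul(2, Pow(c, 2))))))
Mul(Function('W')(2132, 523), Pow(5057587, -1)) = Mul(Mul(2132, Add(1, Mul(2, 523, Add(2132, Pow(523, 2), Mul(-1, 523))))), Pow(5057587, -1)) = Mul(Mul(2132, Add(1, Mul(2, 523, Add(2132, 273529, -523)))), Rational(1, 5057587)) = Mul(Mul(2132, Add(1, Mul(2, 523, 275138))), Rational(1, 5057587)) = Mul(Mul(2132, Add(1, 287794348)), Rational(1, 5057587)) = Mul(Mul(2132, 287794349), Rational(1, 5057587)) = Mul(613577552068, Rational(1, 5057587)) = Rational(613577552068, 5057587)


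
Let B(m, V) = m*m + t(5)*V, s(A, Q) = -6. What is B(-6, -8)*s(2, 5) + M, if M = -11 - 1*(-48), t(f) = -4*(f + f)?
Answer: -2099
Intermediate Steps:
t(f) = -8*f
B(m, V) = m**2 - 40*V (B(m, V) = m*m + (-8*5)*V = m**2 - 40*V)
M = 37 (M = -11 + 48 = 37)
B(-6, -8)*s(2, 5) + M = ((-6)**2 - 40*(-8))*(-6) + 37 = (36 + 320)*(-6) + 37 = 356*(-6) + 37 = -2136 + 37 = -2099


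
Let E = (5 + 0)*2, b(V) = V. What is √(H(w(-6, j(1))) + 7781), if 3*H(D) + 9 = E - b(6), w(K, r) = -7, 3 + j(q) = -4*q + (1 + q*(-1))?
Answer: √70014/3 ≈ 88.201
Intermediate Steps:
E = 10 (E = 5*2 = 10)
j(q) = -2 - 5*q (j(q) = -3 + (-4*q + (1 + q*(-1))) = -3 + (-4*q + (1 - q)) = -3 + (1 - 5*q) = -2 - 5*q)
H(D) = -5/3 (H(D) = -3 + (10 - 1*6)/3 = -3 + (10 - 6)/3 = -3 + (⅓)*4 = -3 + 4/3 = -5/3)
√(H(w(-6, j(1))) + 7781) = √(-5/3 + 7781) = √(23338/3) = √70014/3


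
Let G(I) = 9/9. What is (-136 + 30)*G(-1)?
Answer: -106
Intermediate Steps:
G(I) = 1 (G(I) = 9*(⅑) = 1)
(-136 + 30)*G(-1) = (-136 + 30)*1 = -106*1 = -106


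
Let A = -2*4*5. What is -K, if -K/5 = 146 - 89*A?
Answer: 18530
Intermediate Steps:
A = -40 (A = -8*5 = -40)
K = -18530 (K = -5*(146 - 89*(-40)) = -5*(146 + 3560) = -5*3706 = -18530)
-K = -1*(-18530) = 18530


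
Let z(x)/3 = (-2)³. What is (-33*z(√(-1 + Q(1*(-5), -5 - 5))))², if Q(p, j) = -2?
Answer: 627264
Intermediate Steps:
z(x) = -24 (z(x) = 3*(-2)³ = 3*(-8) = -24)
(-33*z(√(-1 + Q(1*(-5), -5 - 5))))² = (-33*(-24))² = 792² = 627264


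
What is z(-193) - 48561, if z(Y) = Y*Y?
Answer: -11312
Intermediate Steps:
z(Y) = Y**2
z(-193) - 48561 = (-193)**2 - 48561 = 37249 - 48561 = -11312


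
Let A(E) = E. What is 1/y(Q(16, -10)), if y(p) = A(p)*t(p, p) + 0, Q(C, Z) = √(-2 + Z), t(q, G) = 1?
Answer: -I*√3/6 ≈ -0.28868*I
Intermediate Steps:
y(p) = p (y(p) = p*1 + 0 = p + 0 = p)
1/y(Q(16, -10)) = 1/(√(-2 - 10)) = 1/(√(-12)) = 1/(2*I*√3) = -I*√3/6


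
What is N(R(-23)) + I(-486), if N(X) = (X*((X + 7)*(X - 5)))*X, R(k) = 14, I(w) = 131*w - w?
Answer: -26136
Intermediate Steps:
I(w) = 130*w
N(X) = X²*(-5 + X)*(7 + X) (N(X) = (X*((7 + X)*(-5 + X)))*X = (X*((-5 + X)*(7 + X)))*X = (X*(-5 + X)*(7 + X))*X = X²*(-5 + X)*(7 + X))
N(R(-23)) + I(-486) = 14²*(-35 + 14² + 2*14) + 130*(-486) = 196*(-35 + 196 + 28) - 63180 = 196*189 - 63180 = 37044 - 63180 = -26136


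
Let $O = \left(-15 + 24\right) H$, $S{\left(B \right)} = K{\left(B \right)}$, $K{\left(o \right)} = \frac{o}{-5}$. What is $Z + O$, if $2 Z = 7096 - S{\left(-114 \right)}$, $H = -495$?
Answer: $- \frac{4592}{5} \approx -918.4$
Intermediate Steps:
$K{\left(o \right)} = - \frac{o}{5}$ ($K{\left(o \right)} = o \left(- \frac{1}{5}\right) = - \frac{o}{5}$)
$S{\left(B \right)} = - \frac{B}{5}$
$Z = \frac{17683}{5}$ ($Z = \frac{7096 - \left(- \frac{1}{5}\right) \left(-114\right)}{2} = \frac{7096 - \frac{114}{5}}{2} = \frac{1}{2} \cdot \frac{35366}{5} = \frac{17683}{5} \approx 3536.6$)
$O = -4455$ ($O = \left(-15 + 24\right) \left(-495\right) = 9 \left(-495\right) = -4455$)
$Z + O = \frac{17683}{5} - 4455 = - \frac{4592}{5}$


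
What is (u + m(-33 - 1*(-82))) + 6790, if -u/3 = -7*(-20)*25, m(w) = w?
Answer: -3661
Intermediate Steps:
u = -10500 (u = -3*(-7*(-20))*25 = -420*25 = -3*3500 = -10500)
(u + m(-33 - 1*(-82))) + 6790 = (-10500 + (-33 - 1*(-82))) + 6790 = (-10500 + (-33 + 82)) + 6790 = (-10500 + 49) + 6790 = -10451 + 6790 = -3661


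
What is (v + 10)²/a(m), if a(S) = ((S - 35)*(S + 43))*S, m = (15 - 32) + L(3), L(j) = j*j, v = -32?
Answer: 121/3010 ≈ 0.040199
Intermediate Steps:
L(j) = j²
m = -8 (m = (15 - 32) + 3² = -17 + 9 = -8)
a(S) = S*(-35 + S)*(43 + S) (a(S) = ((-35 + S)*(43 + S))*S = S*(-35 + S)*(43 + S))
(v + 10)²/a(m) = (-32 + 10)²/((-8*(-1505 + (-8)² + 8*(-8)))) = (-22)²/((-8*(-1505 + 64 - 64))) = 484/((-8*(-1505))) = 484/12040 = 484*(1/12040) = 121/3010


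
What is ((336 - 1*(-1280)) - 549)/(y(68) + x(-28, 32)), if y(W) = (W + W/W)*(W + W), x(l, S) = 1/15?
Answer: 16005/140761 ≈ 0.11370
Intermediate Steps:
x(l, S) = 1/15
y(W) = 2*W*(1 + W) (y(W) = (W + 1)*(2*W) = (1 + W)*(2*W) = 2*W*(1 + W))
((336 - 1*(-1280)) - 549)/(y(68) + x(-28, 32)) = ((336 - 1*(-1280)) - 549)/(2*68*(1 + 68) + 1/15) = ((336 + 1280) - 549)/(2*68*69 + 1/15) = (1616 - 549)/(9384 + 1/15) = 1067/(140761/15) = 1067*(15/140761) = 16005/140761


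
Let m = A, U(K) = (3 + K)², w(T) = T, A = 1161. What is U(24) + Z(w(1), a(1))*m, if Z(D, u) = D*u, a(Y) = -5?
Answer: -5076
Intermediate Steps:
m = 1161
U(24) + Z(w(1), a(1))*m = (3 + 24)² + (1*(-5))*1161 = 27² - 5*1161 = 729 - 5805 = -5076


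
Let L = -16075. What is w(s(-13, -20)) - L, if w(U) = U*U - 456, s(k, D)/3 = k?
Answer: 17140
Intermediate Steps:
s(k, D) = 3*k
w(U) = -456 + U**2 (w(U) = U**2 - 456 = -456 + U**2)
w(s(-13, -20)) - L = (-456 + (3*(-13))**2) - 1*(-16075) = (-456 + (-39)**2) + 16075 = (-456 + 1521) + 16075 = 1065 + 16075 = 17140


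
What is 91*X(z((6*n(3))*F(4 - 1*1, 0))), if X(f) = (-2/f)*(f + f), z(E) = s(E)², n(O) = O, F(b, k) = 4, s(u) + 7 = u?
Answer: -364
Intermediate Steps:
s(u) = -7 + u
z(E) = (-7 + E)²
X(f) = -4 (X(f) = (-2/f)*(2*f) = -4)
91*X(z((6*n(3))*F(4 - 1*1, 0))) = 91*(-4) = -364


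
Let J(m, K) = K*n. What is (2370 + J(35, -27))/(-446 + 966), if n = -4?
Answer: 1239/260 ≈ 4.7654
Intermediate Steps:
J(m, K) = -4*K (J(m, K) = K*(-4) = -4*K)
(2370 + J(35, -27))/(-446 + 966) = (2370 - 4*(-27))/(-446 + 966) = (2370 + 108)/520 = 2478*(1/520) = 1239/260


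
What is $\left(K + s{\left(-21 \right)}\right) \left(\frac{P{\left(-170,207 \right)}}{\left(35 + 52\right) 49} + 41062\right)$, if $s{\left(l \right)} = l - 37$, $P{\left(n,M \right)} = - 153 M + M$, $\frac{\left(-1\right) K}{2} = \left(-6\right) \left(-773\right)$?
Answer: $- \frac{544532623076}{1421} \approx -3.832 \cdot 10^{8}$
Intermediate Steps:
$K = -9276$ ($K = - 2 \left(\left(-6\right) \left(-773\right)\right) = \left(-2\right) 4638 = -9276$)
$P{\left(n,M \right)} = - 152 M$
$s{\left(l \right)} = -37 + l$ ($s{\left(l \right)} = l - 37 = -37 + l$)
$\left(K + s{\left(-21 \right)}\right) \left(\frac{P{\left(-170,207 \right)}}{\left(35 + 52\right) 49} + 41062\right) = \left(-9276 - 58\right) \left(\frac{\left(-152\right) 207}{\left(35 + 52\right) 49} + 41062\right) = \left(-9276 - 58\right) \left(- \frac{31464}{87 \cdot 49} + 41062\right) = - 9334 \left(- \frac{31464}{4263} + 41062\right) = - 9334 \left(\left(-31464\right) \frac{1}{4263} + 41062\right) = - 9334 \left(- \frac{10488}{1421} + 41062\right) = \left(-9334\right) \frac{58338614}{1421} = - \frac{544532623076}{1421}$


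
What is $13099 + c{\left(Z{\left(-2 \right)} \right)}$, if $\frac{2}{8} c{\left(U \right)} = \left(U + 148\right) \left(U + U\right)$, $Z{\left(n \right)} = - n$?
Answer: $15499$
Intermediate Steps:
$c{\left(U \right)} = 8 U \left(148 + U\right)$ ($c{\left(U \right)} = 4 \left(U + 148\right) \left(U + U\right) = 4 \left(148 + U\right) 2 U = 4 \cdot 2 U \left(148 + U\right) = 8 U \left(148 + U\right)$)
$13099 + c{\left(Z{\left(-2 \right)} \right)} = 13099 + 8 \left(\left(-1\right) \left(-2\right)\right) \left(148 - -2\right) = 13099 + 8 \cdot 2 \left(148 + 2\right) = 13099 + 8 \cdot 2 \cdot 150 = 13099 + 2400 = 15499$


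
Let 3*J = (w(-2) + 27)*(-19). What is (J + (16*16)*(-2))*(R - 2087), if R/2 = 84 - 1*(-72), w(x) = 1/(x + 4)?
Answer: 7307675/6 ≈ 1.2179e+6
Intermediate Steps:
w(x) = 1/(4 + x)
J = -1045/6 (J = ((1/(4 - 2) + 27)*(-19))/3 = ((1/2 + 27)*(-19))/3 = ((½ + 27)*(-19))/3 = ((55/2)*(-19))/3 = (⅓)*(-1045/2) = -1045/6 ≈ -174.17)
R = 312 (R = 2*(84 - 1*(-72)) = 2*(84 + 72) = 2*156 = 312)
(J + (16*16)*(-2))*(R - 2087) = (-1045/6 + (16*16)*(-2))*(312 - 2087) = (-1045/6 + 256*(-2))*(-1775) = (-1045/6 - 512)*(-1775) = -4117/6*(-1775) = 7307675/6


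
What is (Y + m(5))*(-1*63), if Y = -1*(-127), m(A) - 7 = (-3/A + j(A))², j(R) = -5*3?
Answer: -594342/25 ≈ -23774.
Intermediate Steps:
j(R) = -15
m(A) = 7 + (-15 - 3/A)² (m(A) = 7 + (-3/A - 15)² = 7 + (-15 - 3/A)²)
Y = 127
(Y + m(5))*(-1*63) = (127 + (232 + 9/5² + 90/5))*(-1*63) = (127 + (232 + 9*(1/25) + 90*(⅕)))*(-63) = (127 + (232 + 9/25 + 18))*(-63) = (127 + 6259/25)*(-63) = (9434/25)*(-63) = -594342/25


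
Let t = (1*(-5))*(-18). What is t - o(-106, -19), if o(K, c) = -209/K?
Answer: 9331/106 ≈ 88.028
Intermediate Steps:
t = 90 (t = -5*(-18) = 90)
t - o(-106, -19) = 90 - (-209)/(-106) = 90 - (-209)*(-1)/106 = 90 - 1*209/106 = 90 - 209/106 = 9331/106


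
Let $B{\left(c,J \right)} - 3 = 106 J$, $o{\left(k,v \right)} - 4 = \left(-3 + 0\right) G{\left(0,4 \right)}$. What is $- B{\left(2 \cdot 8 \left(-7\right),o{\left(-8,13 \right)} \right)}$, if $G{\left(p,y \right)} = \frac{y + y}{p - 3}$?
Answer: $-1275$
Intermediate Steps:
$G{\left(p,y \right)} = \frac{2 y}{-3 + p}$
$o{\left(k,v \right)} = 12$ ($o{\left(k,v \right)} = 4 + \left(-3 + 0\right) 2 \cdot 4 \frac{1}{-3 + 0} = 4 - 3 \cdot 2 \cdot 4 \frac{1}{-3} = 4 - 3 \cdot 2 \cdot 4 \left(- \frac{1}{3}\right) = 4 - -8 = 4 + 8 = 12$)
$B{\left(c,J \right)} = 3 + 106 J$
$- B{\left(2 \cdot 8 \left(-7\right),o{\left(-8,13 \right)} \right)} = - (3 + 106 \cdot 12) = - (3 + 1272) = \left(-1\right) 1275 = -1275$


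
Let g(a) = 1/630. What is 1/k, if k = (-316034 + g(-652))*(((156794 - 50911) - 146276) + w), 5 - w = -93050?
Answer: -105/1747513154563 ≈ -6.0085e-11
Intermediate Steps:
w = 93055 (w = 5 - 1*(-93050) = 5 + 93050 = 93055)
g(a) = 1/630
k = -1747513154563/105 (k = (-316034 + 1/630)*(((156794 - 50911) - 146276) + 93055) = -199101419*((105883 - 146276) + 93055)/630 = -199101419*(-40393 + 93055)/630 = -199101419/630*52662 = -1747513154563/105 ≈ -1.6643e+10)
1/k = 1/(-1747513154563/105) = -105/1747513154563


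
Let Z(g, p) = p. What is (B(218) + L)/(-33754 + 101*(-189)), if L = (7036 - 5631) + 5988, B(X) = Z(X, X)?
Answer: -7611/52843 ≈ -0.14403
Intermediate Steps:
B(X) = X
L = 7393 (L = 1405 + 5988 = 7393)
(B(218) + L)/(-33754 + 101*(-189)) = (218 + 7393)/(-33754 + 101*(-189)) = 7611/(-33754 - 19089) = 7611/(-52843) = 7611*(-1/52843) = -7611/52843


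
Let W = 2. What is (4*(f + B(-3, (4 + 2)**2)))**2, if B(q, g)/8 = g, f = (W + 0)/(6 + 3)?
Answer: 107661376/81 ≈ 1.3292e+6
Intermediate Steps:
f = 2/9 (f = (2 + 0)/(6 + 3) = 2/9 ≈ 0.22222)
B(q, g) = 8*g
(4*(f + B(-3, (4 + 2)**2)))**2 = (4*(2/9 + 8*(4 + 2)**2))**2 = (4*(2/9 + 8*6**2))**2 = (4*(2/9 + 8*36))**2 = (4*(2/9 + 288))**2 = (4*(2594/9))**2 = (10376/9)**2 = 107661376/81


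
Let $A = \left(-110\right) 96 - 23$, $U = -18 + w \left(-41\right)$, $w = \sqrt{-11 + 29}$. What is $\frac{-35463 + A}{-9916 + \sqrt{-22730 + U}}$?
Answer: $\frac{46046}{9916 - i \sqrt{22748 + 123 \sqrt{2}}} \approx 4.6425 + 0.070883 i$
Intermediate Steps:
$w = 3 \sqrt{2}$ ($w = \sqrt{18} = 3 \sqrt{2} \approx 4.2426$)
$U = -18 - 123 \sqrt{2}$ ($U = -18 + 3 \sqrt{2} \left(-41\right) = -18 - 123 \sqrt{2} \approx -191.95$)
$A = -10583$ ($A = -10560 - 23 = -10583$)
$\frac{-35463 + A}{-9916 + \sqrt{-22730 + U}} = \frac{-35463 - 10583}{-9916 + \sqrt{-22730 - \left(18 + 123 \sqrt{2}\right)}} = - \frac{46046}{-9916 + \sqrt{-22748 - 123 \sqrt{2}}}$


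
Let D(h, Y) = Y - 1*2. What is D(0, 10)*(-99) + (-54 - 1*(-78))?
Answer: -768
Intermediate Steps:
D(h, Y) = -2 + Y (D(h, Y) = Y - 2 = -2 + Y)
D(0, 10)*(-99) + (-54 - 1*(-78)) = (-2 + 10)*(-99) + (-54 - 1*(-78)) = 8*(-99) + (-54 + 78) = -792 + 24 = -768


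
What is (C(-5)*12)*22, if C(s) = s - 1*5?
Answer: -2640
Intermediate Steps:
C(s) = -5 + s (C(s) = s - 5 = -5 + s)
(C(-5)*12)*22 = ((-5 - 5)*12)*22 = -10*12*22 = -120*22 = -2640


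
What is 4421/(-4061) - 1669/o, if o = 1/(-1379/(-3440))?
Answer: -9361806851/13969840 ≈ -670.14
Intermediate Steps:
o = 3440/1379 (o = 1/(-1379*(-1/3440)) = 1/(1379/3440) = 3440/1379 ≈ 2.4946)
4421/(-4061) - 1669/o = 4421/(-4061) - 1669/3440/1379 = 4421*(-1/4061) - 1669*1379/3440 = -4421/4061 - 2301551/3440 = -9361806851/13969840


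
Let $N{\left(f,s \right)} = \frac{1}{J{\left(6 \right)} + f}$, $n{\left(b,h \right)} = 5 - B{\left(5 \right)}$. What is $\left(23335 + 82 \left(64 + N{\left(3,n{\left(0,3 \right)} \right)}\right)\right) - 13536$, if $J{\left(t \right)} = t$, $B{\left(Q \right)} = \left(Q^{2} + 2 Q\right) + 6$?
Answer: $\frac{135505}{9} \approx 15056.0$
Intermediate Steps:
$B{\left(Q \right)} = 6 + Q^{2} + 2 Q$
$n{\left(b,h \right)} = -36$ ($n{\left(b,h \right)} = 5 - \left(6 + 5^{2} + 2 \cdot 5\right) = 5 - \left(6 + 25 + 10\right) = 5 - 41 = -36$)
$N{\left(f,s \right)} = \frac{1}{6 + f}$
$\left(23335 + 82 \left(64 + N{\left(3,n{\left(0,3 \right)} \right)}\right)\right) - 13536 = \left(23335 + 82 \left(64 + \frac{1}{6 + 3}\right)\right) - 13536 = \left(23335 + 82 \left(64 + \frac{1}{9}\right)\right) - 13536 = \left(23335 + 82 \cdot \frac{577}{9}\right) - 13536 = \left(23335 + \frac{47314}{9}\right) - 13536 = \frac{257329}{9} - 13536 = \frac{135505}{9}$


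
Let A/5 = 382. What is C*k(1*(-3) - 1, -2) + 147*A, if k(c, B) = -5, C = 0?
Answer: 280770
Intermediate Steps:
A = 1910 (A = 5*382 = 1910)
C*k(1*(-3) - 1, -2) + 147*A = 0*(-5) + 147*1910 = 0 + 280770 = 280770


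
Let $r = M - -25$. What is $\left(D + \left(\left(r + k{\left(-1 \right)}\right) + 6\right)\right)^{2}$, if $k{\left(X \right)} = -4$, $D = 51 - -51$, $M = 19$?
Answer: $21904$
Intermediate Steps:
$D = 102$ ($D = 51 + 51 = 102$)
$r = 44$ ($r = 19 - -25 = 19 + 25 = 44$)
$\left(D + \left(\left(r + k{\left(-1 \right)}\right) + 6\right)\right)^{2} = \left(102 + \left(\left(44 - 4\right) + 6\right)\right)^{2} = \left(102 + \left(40 + 6\right)\right)^{2} = \left(102 + 46\right)^{2} = 148^{2} = 21904$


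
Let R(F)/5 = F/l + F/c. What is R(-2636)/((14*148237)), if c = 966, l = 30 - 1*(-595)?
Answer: -1048469/62648662125 ≈ -1.6736e-5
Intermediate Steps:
l = 625 (l = 30 + 595 = 625)
R(F) = 1591*F/120750 (R(F) = 5*(F/625 + F/966) = 5*(1591*F/603750) = 1591*F/120750)
R(-2636)/((14*148237)) = ((1591/120750)*(-2636))/((14*148237)) = -2096938/60375/2075318 = -2096938/60375*1/2075318 = -1048469/62648662125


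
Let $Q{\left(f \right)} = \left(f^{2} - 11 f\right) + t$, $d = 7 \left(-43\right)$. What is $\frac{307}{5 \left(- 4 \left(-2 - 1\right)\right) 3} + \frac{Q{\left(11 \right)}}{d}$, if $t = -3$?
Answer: $\frac{92947}{54180} \approx 1.7155$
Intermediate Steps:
$d = -301$
$Q{\left(f \right)} = -3 + f^{2} - 11 f$ ($Q{\left(f \right)} = \left(f^{2} - 11 f\right) - 3 = -3 + f^{2} - 11 f$)
$\frac{307}{5 \left(- 4 \left(-2 - 1\right)\right) 3} + \frac{Q{\left(11 \right)}}{d} = \frac{307}{5 \left(- 4 \left(-2 - 1\right)\right) 3} + \frac{-3 + 11^{2} - 121}{-301} = \frac{307}{5 \left(\left(-4\right) \left(-3\right)\right) 3} + \left(-3 + 121 - 121\right) \left(- \frac{1}{301}\right) = \frac{307}{5 \cdot 12 \cdot 3} - - \frac{3}{301} = \frac{307}{60 \cdot 3} + \frac{3}{301} = \frac{307}{180} + \frac{3}{301} = \frac{92947}{54180}$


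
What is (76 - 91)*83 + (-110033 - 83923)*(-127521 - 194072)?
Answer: 62374890663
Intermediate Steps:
(76 - 91)*83 + (-110033 - 83923)*(-127521 - 194072) = -15*83 - 193956*(-321593) = -1245 + 62374891908 = 62374890663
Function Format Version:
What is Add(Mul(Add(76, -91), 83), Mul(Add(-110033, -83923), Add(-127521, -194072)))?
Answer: 62374890663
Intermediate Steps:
Add(Mul(Add(76, -91), 83), Mul(Add(-110033, -83923), Add(-127521, -194072))) = Add(Mul(-15, 83), Mul(-193956, -321593)) = Add(-1245, 62374891908) = 62374890663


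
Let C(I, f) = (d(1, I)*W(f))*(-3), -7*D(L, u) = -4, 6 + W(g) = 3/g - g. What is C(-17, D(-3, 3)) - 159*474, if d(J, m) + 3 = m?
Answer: -528117/7 ≈ -75445.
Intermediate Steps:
d(J, m) = -3 + m
W(g) = -6 - g + 3/g (W(g) = -6 + (3/g - g) = -6 + (-g + 3/g) = -6 - g + 3/g)
D(L, u) = 4/7 (D(L, u) = -⅐*(-4) = 4/7)
C(I, f) = -3*(-3 + I)*(-6 - f + 3/f) (C(I, f) = ((-3 + I)*(-6 - f + 3/f))*(-3) = -3*(-3 + I)*(-6 - f + 3/f))
C(-17, D(-3, 3)) - 159*474 = 3*(-3 - 17)*(-3 + 4*(6 + 4/7)/7)/(4/7) - 159*474 = 3*(7/4)*(-20)*(-3 + (4/7)*(46/7)) - 75366 = 3*(7/4)*(-20)*(-3 + 184/49) - 75366 = 3*(7/4)*(-20)*(37/49) - 75366 = -555/7 - 75366 = -528117/7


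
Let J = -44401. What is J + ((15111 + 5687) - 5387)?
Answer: -28990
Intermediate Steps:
J + ((15111 + 5687) - 5387) = -44401 + ((15111 + 5687) - 5387) = -44401 + (20798 - 5387) = -44401 + 15411 = -28990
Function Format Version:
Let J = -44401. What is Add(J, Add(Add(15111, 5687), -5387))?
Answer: -28990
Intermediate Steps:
Add(J, Add(Add(15111, 5687), -5387)) = Add(-44401, Add(Add(15111, 5687), -5387)) = Add(-44401, Add(20798, -5387)) = Add(-44401, 15411) = -28990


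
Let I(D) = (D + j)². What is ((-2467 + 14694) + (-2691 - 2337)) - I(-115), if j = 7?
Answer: -4465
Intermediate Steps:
I(D) = (7 + D)² (I(D) = (D + 7)² = (7 + D)²)
((-2467 + 14694) + (-2691 - 2337)) - I(-115) = ((-2467 + 14694) + (-2691 - 2337)) - (7 - 115)² = (12227 - 5028) - 1*(-108)² = 7199 - 1*11664 = 7199 - 11664 = -4465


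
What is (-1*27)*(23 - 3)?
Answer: -540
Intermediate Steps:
(-1*27)*(23 - 3) = -27*20 = -540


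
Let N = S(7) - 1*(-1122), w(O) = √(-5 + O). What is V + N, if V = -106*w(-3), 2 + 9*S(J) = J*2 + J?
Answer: 10117/9 - 212*I*√2 ≈ 1124.1 - 299.81*I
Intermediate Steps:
S(J) = -2/9 + J/3 (S(J) = -2/9 + (J*2 + J)/9 = -2/9 + (2*J + J)/9 = -2/9 + (3*J)/9 = -2/9 + J/3)
V = -212*I*√2 (V = -106*√(-5 - 3) = -212*I*√2 ≈ -299.81*I)
N = 10117/9 (N = (-2/9 + (⅓)*7) - 1*(-1122) = (-2/9 + 7/3) + 1122 = 19/9 + 1122 = 10117/9 ≈ 1124.1)
V + N = -212*I*√2 + 10117/9 = 10117/9 - 212*I*√2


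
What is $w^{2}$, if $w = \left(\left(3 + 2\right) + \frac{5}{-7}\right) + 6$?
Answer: $\frac{5184}{49} \approx 105.8$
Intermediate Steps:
$w = \frac{72}{7}$ ($w = \left(5 + 5 \left(- \frac{1}{7}\right)\right) + 6 = \left(5 - \frac{5}{7}\right) + 6 = \frac{30}{7} + 6 = \frac{72}{7} \approx 10.286$)
$w^{2} = \left(\frac{72}{7}\right)^{2} = \frac{5184}{49}$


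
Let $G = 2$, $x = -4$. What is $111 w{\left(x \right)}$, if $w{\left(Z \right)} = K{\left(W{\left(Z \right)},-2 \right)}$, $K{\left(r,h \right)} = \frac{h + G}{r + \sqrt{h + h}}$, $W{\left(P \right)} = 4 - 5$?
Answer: $0$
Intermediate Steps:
$W{\left(P \right)} = -1$ ($W{\left(P \right)} = 4 - 5 = -1$)
$K{\left(r,h \right)} = \frac{2 + h}{r + \sqrt{2} \sqrt{h}}$ ($K{\left(r,h \right)} = \frac{h + 2}{r + \sqrt{h + h}} = \frac{2 + h}{r + \sqrt{2 h}} = \frac{2 + h}{r + \sqrt{2} \sqrt{h}}$)
$w{\left(Z \right)} = 0$ ($w{\left(Z \right)} = \frac{2 - 2}{-1 + \sqrt{2} \sqrt{-2}} = \frac{1}{-1 + \sqrt{2} i \sqrt{2}} \cdot 0 = \frac{1}{-1 + 2 i} 0 = \frac{-1 - 2 i}{5} \cdot 0 = 0$)
$111 w{\left(x \right)} = 111 \cdot 0 = 0$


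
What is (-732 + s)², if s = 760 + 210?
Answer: 56644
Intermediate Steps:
s = 970
(-732 + s)² = (-732 + 970)² = 238² = 56644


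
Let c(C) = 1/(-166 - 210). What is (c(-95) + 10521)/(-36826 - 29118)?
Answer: -3955895/24794944 ≈ -0.15954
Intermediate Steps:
c(C) = -1/376 (c(C) = 1/(-376) = -1/376)
(c(-95) + 10521)/(-36826 - 29118) = (-1/376 + 10521)/(-36826 - 29118) = (3955895/376)/(-65944) = (3955895/376)*(-1/65944) = -3955895/24794944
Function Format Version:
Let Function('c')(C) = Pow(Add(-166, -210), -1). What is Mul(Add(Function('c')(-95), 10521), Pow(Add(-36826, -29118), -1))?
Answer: Rational(-3955895, 24794944) ≈ -0.15954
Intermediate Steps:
Function('c')(C) = Rational(-1, 376) (Function('c')(C) = Pow(-376, -1) = Rational(-1, 376))
Mul(Add(Function('c')(-95), 10521), Pow(Add(-36826, -29118), -1)) = Mul(Add(Rational(-1, 376), 10521), Pow(Add(-36826, -29118), -1)) = Mul(Rational(3955895, 376), Pow(-65944, -1)) = Mul(Rational(3955895, 376), Rational(-1, 65944)) = Rational(-3955895, 24794944)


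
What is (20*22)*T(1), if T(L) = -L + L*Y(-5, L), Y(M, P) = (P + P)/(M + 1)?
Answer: -660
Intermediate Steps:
Y(M, P) = 2*P/(1 + M) (Y(M, P) = (2*P)/(1 + M) = 2*P/(1 + M))
T(L) = -L - L²/2 (T(L) = -L + L*(2*L/(1 - 5)) = -L + L*(2*L/(-4)) = -L + L*(2*L*(-¼)) = -L + L*(-L/2) = -L - L²/2)
(20*22)*T(1) = (20*22)*((½)*1*(-2 - 1*1)) = 440*((½)*1*(-2 - 1)) = 440*((½)*1*(-3)) = 440*(-3/2) = -660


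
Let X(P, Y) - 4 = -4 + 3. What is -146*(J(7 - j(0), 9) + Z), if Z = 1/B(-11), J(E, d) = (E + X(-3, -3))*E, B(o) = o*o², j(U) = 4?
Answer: -3497722/1331 ≈ -2627.9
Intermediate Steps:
B(o) = o³
X(P, Y) = 3 (X(P, Y) = 4 + (-4 + 3) = 4 - 1 = 3)
J(E, d) = E*(3 + E) (J(E, d) = (E + 3)*E = (3 + E)*E = E*(3 + E))
Z = -1/1331 (Z = 1/((-11)³) = 1/(-1331) = -1/1331 ≈ -0.00075131)
-146*(J(7 - j(0), 9) + Z) = -146*((7 - 1*4)*(3 + (7 - 1*4)) - 1/1331) = -146*((7 - 4)*(3 + (7 - 4)) - 1/1331) = -146*(3*(3 + 3) - 1/1331) = -146*(3*6 - 1/1331) = -146*(18 - 1/1331) = -146*23957/1331 = -3497722/1331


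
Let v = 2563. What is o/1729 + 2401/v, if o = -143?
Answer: 291140/340879 ≈ 0.85409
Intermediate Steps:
o/1729 + 2401/v = -143/1729 + 2401/2563 = -143*1/1729 + 2401*(1/2563) = -11/133 + 2401/2563 = 291140/340879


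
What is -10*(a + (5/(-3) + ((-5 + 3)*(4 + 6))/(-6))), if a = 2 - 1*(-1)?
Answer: -140/3 ≈ -46.667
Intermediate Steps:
a = 3 (a = 2 + 1 = 3)
-10*(a + (5/(-3) + ((-5 + 3)*(4 + 6))/(-6))) = -10*(3 + (5/(-3) + ((-5 + 3)*(4 + 6))/(-6))) = -10*(3 + (5*(-⅓) - 2*10*(-⅙))) = -10*(3 + (-5/3 - 20*(-⅙))) = -10*(3 + (-5/3 + 10/3)) = -10*(3 + 5/3) = -10*14/3 = -140/3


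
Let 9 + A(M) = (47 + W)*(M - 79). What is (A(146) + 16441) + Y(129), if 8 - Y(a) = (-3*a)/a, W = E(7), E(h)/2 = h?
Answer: 20530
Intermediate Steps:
E(h) = 2*h
W = 14 (W = 2*7 = 14)
A(M) = -4828 + 61*M (A(M) = -9 + (47 + 14)*(M - 79) = -9 + 61*(-79 + M) = -9 + (-4819 + 61*M) = -4828 + 61*M)
Y(a) = 11 (Y(a) = 8 - (-3*a)/a = 8 - 1*(-3) = 8 + 3 = 11)
(A(146) + 16441) + Y(129) = ((-4828 + 61*146) + 16441) + 11 = ((-4828 + 8906) + 16441) + 11 = (4078 + 16441) + 11 = 20519 + 11 = 20530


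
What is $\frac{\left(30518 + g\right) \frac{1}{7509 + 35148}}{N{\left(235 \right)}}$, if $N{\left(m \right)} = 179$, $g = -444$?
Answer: $\frac{30074}{7635603} \approx 0.0039387$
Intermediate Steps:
$\frac{\left(30518 + g\right) \frac{1}{7509 + 35148}}{N{\left(235 \right)}} = \frac{\left(30518 - 444\right) \frac{1}{7509 + 35148}}{179} = \frac{30074}{42657} \cdot \frac{1}{179} = \frac{30074}{7635603}$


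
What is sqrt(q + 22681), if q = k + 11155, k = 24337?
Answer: sqrt(58173) ≈ 241.19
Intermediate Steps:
q = 35492 (q = 24337 + 11155 = 35492)
sqrt(q + 22681) = sqrt(35492 + 22681) = sqrt(58173)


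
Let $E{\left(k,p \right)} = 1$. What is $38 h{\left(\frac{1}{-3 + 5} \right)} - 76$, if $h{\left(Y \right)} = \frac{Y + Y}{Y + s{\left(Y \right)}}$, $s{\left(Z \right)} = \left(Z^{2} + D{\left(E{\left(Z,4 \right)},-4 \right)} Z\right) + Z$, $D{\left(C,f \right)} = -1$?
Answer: $- \frac{76}{3} \approx -25.333$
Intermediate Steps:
$s{\left(Z \right)} = Z^{2}$ ($s{\left(Z \right)} = \left(Z^{2} - Z\right) + Z = Z^{2}$)
$h{\left(Y \right)} = \frac{2 Y}{Y + Y^{2}}$ ($h{\left(Y \right)} = \frac{Y + Y}{Y + Y^{2}} = \frac{2 Y}{Y + Y^{2}}$)
$38 h{\left(\frac{1}{-3 + 5} \right)} - 76 = 38 \frac{2}{1 + \frac{1}{-3 + 5}} - 76 = 38 \frac{2}{1 + \frac{1}{2}} - 76 = 38 \frac{2}{\frac{3}{2}} - 76 = 38 \cdot 2 \cdot \frac{2}{3} - 76 = 38 \cdot \frac{4}{3} - 76 = \frac{152}{3} - 76 = - \frac{76}{3}$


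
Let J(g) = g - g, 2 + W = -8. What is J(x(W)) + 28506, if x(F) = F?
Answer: 28506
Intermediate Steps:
W = -10 (W = -2 - 8 = -10)
J(g) = 0
J(x(W)) + 28506 = 0 + 28506 = 28506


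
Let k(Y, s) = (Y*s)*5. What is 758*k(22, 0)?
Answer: 0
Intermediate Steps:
k(Y, s) = 5*Y*s
758*k(22, 0) = 758*(5*22*0) = 758*0 = 0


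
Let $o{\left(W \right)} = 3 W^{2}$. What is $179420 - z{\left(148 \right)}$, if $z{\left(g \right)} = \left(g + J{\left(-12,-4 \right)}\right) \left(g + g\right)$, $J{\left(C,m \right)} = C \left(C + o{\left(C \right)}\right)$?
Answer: $1627452$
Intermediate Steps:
$J{\left(C,m \right)} = C \left(C + 3 C^{2}\right)$
$z{\left(g \right)} = 2 g \left(-5040 + g\right)$ ($z{\left(g \right)} = \left(g + \left(-12\right)^{2} \left(1 + 3 \left(-12\right)\right)\right) \left(g + g\right) = \left(g + 144 \left(1 - 36\right)\right) 2 g = \left(g + 144 \left(-35\right)\right) 2 g = \left(g - 5040\right) 2 g = \left(-5040 + g\right) 2 g = 2 g \left(-5040 + g\right)$)
$179420 - z{\left(148 \right)} = 179420 - 2 \cdot 148 \left(-5040 + 148\right) = 179420 - 2 \cdot 148 \left(-4892\right) = 179420 - -1448032 = 179420 + 1448032 = 1627452$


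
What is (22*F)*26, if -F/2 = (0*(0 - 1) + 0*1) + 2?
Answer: -2288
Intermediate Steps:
F = -4 (F = -2*((0*(0 - 1) + 0*1) + 2) = -2*((0*(-1) + 0) + 2) = -2*((0 + 0) + 2) = -2*(0 + 2) = -2*2 = -4)
(22*F)*26 = (22*(-4))*26 = -88*26 = -2288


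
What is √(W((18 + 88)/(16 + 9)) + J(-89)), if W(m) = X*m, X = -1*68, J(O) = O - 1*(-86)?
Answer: I*√7283/5 ≈ 17.068*I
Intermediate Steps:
J(O) = 86 + O (J(O) = O + 86 = 86 + O)
X = -68
W(m) = -68*m
√(W((18 + 88)/(16 + 9)) + J(-89)) = √(-68*(18 + 88)/(16 + 9) + (86 - 89)) = √(-7208/25 - 3) = √(-7283/25) = I*√7283/5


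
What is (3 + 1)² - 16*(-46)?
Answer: 752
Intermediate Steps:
(3 + 1)² - 16*(-46) = 4² + 736 = 16 + 736 = 752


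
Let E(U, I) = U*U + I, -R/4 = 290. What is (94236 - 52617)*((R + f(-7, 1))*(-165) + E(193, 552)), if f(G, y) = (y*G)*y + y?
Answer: 9580319229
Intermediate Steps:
f(G, y) = y + G*y² (f(G, y) = (G*y)*y + y = G*y² + y = y + G*y²)
R = -1160 (R = -4*290 = -1160)
E(U, I) = I + U² (E(U, I) = U² + I = I + U²)
(94236 - 52617)*((R + f(-7, 1))*(-165) + E(193, 552)) = (94236 - 52617)*((-1160 + 1*(1 - 7*1))*(-165) + (552 + 193²)) = 41619*((-1160 + 1*(1 - 7))*(-165) + (552 + 37249)) = 41619*((-1160 + 1*(-6))*(-165) + 37801) = 41619*((-1160 - 6)*(-165) + 37801) = 41619*(-1166*(-165) + 37801) = 41619*(192390 + 37801) = 41619*230191 = 9580319229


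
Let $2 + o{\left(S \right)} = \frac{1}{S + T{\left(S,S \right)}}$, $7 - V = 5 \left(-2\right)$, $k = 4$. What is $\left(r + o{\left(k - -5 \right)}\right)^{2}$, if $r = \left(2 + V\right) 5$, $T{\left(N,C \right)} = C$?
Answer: $\frac{2805625}{324} \approx 8659.3$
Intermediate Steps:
$V = 17$ ($V = 7 - 5 \left(-2\right) = 7 - -10 = 7 + 10 = 17$)
$o{\left(S \right)} = -2 + \frac{1}{2 S}$ ($o{\left(S \right)} = -2 + \frac{1}{S + S} = -2 + \frac{1}{2 S}$)
$r = 95$ ($r = \left(2 + 17\right) 5 = 19 \cdot 5 = 95$)
$\left(r + o{\left(k - -5 \right)}\right)^{2} = \left(95 - \left(2 - \frac{1}{2 \left(4 - -5\right)}\right)\right)^{2} = \left(95 - \left(2 - \frac{1}{2 \left(4 + 5\right)}\right)\right)^{2} = \left(95 - \left(2 - \frac{1}{2 \cdot 9}\right)\right)^{2} = \left(95 + \left(-2 + \frac{1}{2} \cdot \frac{1}{9}\right)\right)^{2} = \left(95 + \left(-2 + \frac{1}{18}\right)\right)^{2} = \left(95 - \frac{35}{18}\right)^{2} = \left(\frac{1675}{18}\right)^{2} = \frac{2805625}{324}$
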